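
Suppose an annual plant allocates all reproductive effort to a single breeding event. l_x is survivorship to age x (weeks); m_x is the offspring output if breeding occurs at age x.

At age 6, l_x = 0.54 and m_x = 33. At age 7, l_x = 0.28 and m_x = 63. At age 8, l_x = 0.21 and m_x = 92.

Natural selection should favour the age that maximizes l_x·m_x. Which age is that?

8

Expected offspring if breeding at age x = l_x × m_x:
  age 6: 0.54 × 33 = 17.820
  age 7: 0.28 × 63 = 17.640
  age 8: 0.21 × 92 = 19.320
Maximum at age 8 (19.320).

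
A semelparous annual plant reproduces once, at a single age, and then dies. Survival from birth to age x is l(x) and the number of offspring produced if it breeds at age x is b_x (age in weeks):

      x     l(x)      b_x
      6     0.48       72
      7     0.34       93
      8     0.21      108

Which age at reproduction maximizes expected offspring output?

6

Expected offspring if breeding at age x = l(x) × b_x:
  age 6: 0.48 × 72 = 34.560
  age 7: 0.34 × 93 = 31.620
  age 8: 0.21 × 108 = 22.680
Maximum at age 6 (34.560).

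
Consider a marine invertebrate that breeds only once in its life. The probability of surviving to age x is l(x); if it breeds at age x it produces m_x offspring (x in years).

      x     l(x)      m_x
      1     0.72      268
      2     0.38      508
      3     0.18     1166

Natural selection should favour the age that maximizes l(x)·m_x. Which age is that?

3

Expected offspring if breeding at age x = l(x) × m_x:
  age 1: 0.72 × 268 = 192.960
  age 2: 0.38 × 508 = 193.040
  age 3: 0.18 × 1166 = 209.880
Maximum at age 3 (209.880).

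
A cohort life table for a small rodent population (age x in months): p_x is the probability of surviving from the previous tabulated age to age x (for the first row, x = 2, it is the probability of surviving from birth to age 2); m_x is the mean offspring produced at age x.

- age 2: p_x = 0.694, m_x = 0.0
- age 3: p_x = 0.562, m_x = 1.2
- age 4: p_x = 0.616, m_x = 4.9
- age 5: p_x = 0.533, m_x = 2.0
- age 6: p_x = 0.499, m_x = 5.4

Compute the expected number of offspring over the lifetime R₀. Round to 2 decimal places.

2.25

Survivorship from birth: l_x = p_2·p_3·…·p_x.
  l_2 = 0.69400
  l_3 = 0.39003
  l_4 = 0.24026
  l_5 = 0.12806
  l_6 = 0.06390
R₀ = Σ l_x m_x:
  age 2: 0.69400 × 0.0 = 0.0000
  age 3: 0.39003 × 1.2 = 0.4680
  age 4: 0.24026 × 4.9 = 1.1773
  age 5: 0.12806 × 2.0 = 0.2561
  age 6: 0.06390 × 5.4 = 0.3451
R₀ = 0.0000 + 0.4680 + 1.1773 + 0.2561 + 0.3451 = 2.2465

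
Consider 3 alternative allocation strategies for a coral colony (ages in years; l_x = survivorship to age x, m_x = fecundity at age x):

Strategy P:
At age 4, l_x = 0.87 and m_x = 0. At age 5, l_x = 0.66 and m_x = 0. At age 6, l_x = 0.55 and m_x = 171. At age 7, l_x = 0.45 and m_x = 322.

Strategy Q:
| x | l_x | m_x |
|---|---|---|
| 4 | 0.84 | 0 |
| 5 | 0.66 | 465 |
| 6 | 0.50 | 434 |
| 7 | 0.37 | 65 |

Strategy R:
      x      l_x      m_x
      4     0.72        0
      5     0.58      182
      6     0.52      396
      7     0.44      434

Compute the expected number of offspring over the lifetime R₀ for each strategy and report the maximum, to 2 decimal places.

Strategy P: R₀ = 0.87×0 + 0.66×0 + 0.55×171 + 0.45×322 = 238.9500
Strategy Q: R₀ = 0.84×0 + 0.66×465 + 0.50×434 + 0.37×65 = 547.9500
Strategy R: R₀ = 0.72×0 + 0.58×182 + 0.52×396 + 0.44×434 = 502.4400
Highest R₀: strategy Q with 547.9500.

547.95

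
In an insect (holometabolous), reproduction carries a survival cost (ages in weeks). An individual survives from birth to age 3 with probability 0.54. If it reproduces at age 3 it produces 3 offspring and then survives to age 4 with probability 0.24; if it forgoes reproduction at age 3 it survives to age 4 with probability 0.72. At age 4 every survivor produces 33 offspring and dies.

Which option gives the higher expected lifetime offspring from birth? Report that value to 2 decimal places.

12.83

breed at age 3: R₀ = 0.54 × (3 + 0.24 × 33) = 0.54 × 10.9200 = 5.8968
delay to age 4: R₀ = 0.54 × (0.72 × 33) = 0.54 × 23.7600 = 12.8304
Higher: delay to age 4 (12.8304).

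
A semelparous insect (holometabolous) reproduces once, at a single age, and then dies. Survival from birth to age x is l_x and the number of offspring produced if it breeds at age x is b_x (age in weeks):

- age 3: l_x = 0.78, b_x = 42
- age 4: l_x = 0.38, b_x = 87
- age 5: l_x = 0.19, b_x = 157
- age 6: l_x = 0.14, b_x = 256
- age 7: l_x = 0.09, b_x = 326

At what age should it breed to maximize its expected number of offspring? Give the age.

6

Expected offspring if breeding at age x = l_x × b_x:
  age 3: 0.78 × 42 = 32.760
  age 4: 0.38 × 87 = 33.060
  age 5: 0.19 × 157 = 29.830
  age 6: 0.14 × 256 = 35.840
  age 7: 0.09 × 326 = 29.340
Maximum at age 6 (35.840).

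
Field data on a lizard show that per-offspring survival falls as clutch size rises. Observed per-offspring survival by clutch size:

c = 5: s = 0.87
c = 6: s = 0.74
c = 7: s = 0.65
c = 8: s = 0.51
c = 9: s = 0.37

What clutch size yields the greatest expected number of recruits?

7

Expected recruits = c × s(c):
  c=5: 5 × 0.87 = 4.350
  c=6: 6 × 0.74 = 4.440
  c=7: 7 × 0.65 = 4.550
  c=8: 8 × 0.51 = 4.080
  c=9: 9 × 0.37 = 3.330
Maximum at c = 7 (4.550 recruits).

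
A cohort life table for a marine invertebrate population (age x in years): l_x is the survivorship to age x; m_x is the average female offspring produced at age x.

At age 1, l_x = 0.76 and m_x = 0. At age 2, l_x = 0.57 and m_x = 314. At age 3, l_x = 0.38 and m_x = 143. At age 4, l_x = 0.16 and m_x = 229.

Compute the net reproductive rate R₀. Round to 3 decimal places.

R₀ = Σ l_x m_x:
  age 1: 0.76 × 0 = 0.0000
  age 2: 0.57 × 314 = 178.9800
  age 3: 0.38 × 143 = 54.3400
  age 4: 0.16 × 229 = 36.6400
R₀ = 0.0000 + 178.9800 + 54.3400 + 36.6400 = 269.9600

269.960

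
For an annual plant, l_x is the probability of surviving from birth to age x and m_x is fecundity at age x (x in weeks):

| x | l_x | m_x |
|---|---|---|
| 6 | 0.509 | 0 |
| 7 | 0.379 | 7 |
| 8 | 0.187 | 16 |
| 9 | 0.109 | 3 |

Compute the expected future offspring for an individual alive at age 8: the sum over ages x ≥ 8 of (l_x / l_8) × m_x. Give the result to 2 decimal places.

l_8 = 0.187. Conditional survival from age 8 to x is l_x / l_8.
  x=8: (0.187/0.187) × 16 = 16.0000
  x=9: (0.109/0.187) × 3 = 1.7487
Sum = 16.0000 + 1.7487 = 17.7487

17.75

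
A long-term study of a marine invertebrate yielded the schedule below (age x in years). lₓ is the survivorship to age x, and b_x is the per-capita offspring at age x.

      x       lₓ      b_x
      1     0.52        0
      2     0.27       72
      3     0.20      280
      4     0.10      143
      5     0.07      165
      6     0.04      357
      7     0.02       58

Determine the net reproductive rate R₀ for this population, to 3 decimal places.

R₀ = Σ lₓ b_x:
  age 1: 0.52 × 0 = 0.0000
  age 2: 0.27 × 72 = 19.4400
  age 3: 0.20 × 280 = 56.0000
  age 4: 0.10 × 143 = 14.3000
  age 5: 0.07 × 165 = 11.5500
  age 6: 0.04 × 357 = 14.2800
  age 7: 0.02 × 58 = 1.1600
R₀ = 0.0000 + 19.4400 + 56.0000 + 14.3000 + 11.5500 + 14.2800 + 1.1600 = 116.7300

116.730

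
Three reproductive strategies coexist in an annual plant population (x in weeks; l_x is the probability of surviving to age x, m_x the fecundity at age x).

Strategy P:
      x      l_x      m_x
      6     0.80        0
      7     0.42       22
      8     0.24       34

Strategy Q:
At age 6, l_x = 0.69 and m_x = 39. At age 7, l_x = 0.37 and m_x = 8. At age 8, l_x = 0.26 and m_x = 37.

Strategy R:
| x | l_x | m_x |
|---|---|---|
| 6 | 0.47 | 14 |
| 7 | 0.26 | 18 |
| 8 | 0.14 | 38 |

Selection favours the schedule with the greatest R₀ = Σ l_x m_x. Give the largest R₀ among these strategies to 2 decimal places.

39.49

Strategy P: R₀ = 0.80×0 + 0.42×22 + 0.24×34 = 17.4000
Strategy Q: R₀ = 0.69×39 + 0.37×8 + 0.26×37 = 39.4900
Strategy R: R₀ = 0.47×14 + 0.26×18 + 0.14×38 = 16.5800
Highest R₀: strategy Q with 39.4900.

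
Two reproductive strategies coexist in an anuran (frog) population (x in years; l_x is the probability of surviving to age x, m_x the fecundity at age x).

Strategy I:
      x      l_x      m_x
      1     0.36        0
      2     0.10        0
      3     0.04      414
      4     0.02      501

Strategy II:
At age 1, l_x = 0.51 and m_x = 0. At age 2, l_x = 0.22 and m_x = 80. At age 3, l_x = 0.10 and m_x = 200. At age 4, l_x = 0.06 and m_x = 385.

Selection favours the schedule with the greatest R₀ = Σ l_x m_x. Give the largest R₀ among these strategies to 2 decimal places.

60.70

Strategy I: R₀ = 0.36×0 + 0.10×0 + 0.04×414 + 0.02×501 = 26.5800
Strategy II: R₀ = 0.51×0 + 0.22×80 + 0.10×200 + 0.06×385 = 60.7000
Highest R₀: strategy II with 60.7000.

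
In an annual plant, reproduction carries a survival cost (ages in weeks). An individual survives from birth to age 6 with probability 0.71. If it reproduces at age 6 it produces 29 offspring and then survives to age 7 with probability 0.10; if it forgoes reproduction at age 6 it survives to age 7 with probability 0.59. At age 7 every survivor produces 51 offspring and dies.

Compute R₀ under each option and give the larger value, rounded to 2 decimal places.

breed at age 6: R₀ = 0.71 × (29 + 0.10 × 51) = 0.71 × 34.1000 = 24.2110
delay to age 7: R₀ = 0.71 × (0.59 × 51) = 0.71 × 30.0900 = 21.3639
Higher: breed at age 6 (24.2110).

24.21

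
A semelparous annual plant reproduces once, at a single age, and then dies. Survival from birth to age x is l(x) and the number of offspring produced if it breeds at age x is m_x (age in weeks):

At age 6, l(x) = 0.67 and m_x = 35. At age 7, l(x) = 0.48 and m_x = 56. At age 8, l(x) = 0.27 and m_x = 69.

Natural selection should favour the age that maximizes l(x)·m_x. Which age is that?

Expected offspring if breeding at age x = l(x) × m_x:
  age 6: 0.67 × 35 = 23.450
  age 7: 0.48 × 56 = 26.880
  age 8: 0.27 × 69 = 18.630
Maximum at age 7 (26.880).

7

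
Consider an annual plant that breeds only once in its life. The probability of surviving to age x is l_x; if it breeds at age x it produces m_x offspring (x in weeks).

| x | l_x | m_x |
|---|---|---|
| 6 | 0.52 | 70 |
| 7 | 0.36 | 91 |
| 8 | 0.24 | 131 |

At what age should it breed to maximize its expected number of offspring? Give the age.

Expected offspring if breeding at age x = l_x × m_x:
  age 6: 0.52 × 70 = 36.400
  age 7: 0.36 × 91 = 32.760
  age 8: 0.24 × 131 = 31.440
Maximum at age 6 (36.400).

6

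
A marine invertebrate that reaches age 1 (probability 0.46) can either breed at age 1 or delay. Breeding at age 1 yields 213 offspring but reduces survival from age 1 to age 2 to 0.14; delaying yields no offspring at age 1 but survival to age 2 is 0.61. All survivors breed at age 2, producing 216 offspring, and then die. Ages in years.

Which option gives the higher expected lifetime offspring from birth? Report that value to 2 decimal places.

breed at age 1: R₀ = 0.46 × (213 + 0.14 × 216) = 0.46 × 243.2400 = 111.8904
delay to age 2: R₀ = 0.46 × (0.61 × 216) = 0.46 × 131.7600 = 60.6096
Higher: breed at age 1 (111.8904).

111.89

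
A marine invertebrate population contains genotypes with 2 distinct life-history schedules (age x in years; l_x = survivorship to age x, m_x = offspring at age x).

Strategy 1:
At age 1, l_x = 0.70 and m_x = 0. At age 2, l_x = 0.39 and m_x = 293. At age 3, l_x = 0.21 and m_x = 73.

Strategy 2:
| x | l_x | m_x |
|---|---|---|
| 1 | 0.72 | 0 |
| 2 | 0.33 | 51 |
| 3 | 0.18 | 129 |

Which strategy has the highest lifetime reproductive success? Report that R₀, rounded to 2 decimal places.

Strategy 1: R₀ = 0.70×0 + 0.39×293 + 0.21×73 = 129.6000
Strategy 2: R₀ = 0.72×0 + 0.33×51 + 0.18×129 = 40.0500
Highest R₀: strategy 1 with 129.6000.

129.60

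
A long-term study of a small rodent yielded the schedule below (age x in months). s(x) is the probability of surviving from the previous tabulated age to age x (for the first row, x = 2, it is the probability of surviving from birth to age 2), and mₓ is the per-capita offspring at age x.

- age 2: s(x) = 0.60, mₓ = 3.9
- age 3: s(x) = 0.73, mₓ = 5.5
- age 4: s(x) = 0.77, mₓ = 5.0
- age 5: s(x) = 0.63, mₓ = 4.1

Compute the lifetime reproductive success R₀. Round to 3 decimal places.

Survivorship from birth: l_x = s_2·s_3·…·s_x.
  l_2 = 0.60000
  l_3 = 0.43800
  l_4 = 0.33726
  l_5 = 0.21247
R₀ = Σ l_x mₓ:
  age 2: 0.60000 × 3.9 = 2.3400
  age 3: 0.43800 × 5.5 = 2.4090
  age 4: 0.33726 × 5.0 = 1.6863
  age 5: 0.21247 × 4.1 = 0.8711
R₀ = 2.3400 + 2.4090 + 1.6863 + 0.8711 = 7.3064

7.306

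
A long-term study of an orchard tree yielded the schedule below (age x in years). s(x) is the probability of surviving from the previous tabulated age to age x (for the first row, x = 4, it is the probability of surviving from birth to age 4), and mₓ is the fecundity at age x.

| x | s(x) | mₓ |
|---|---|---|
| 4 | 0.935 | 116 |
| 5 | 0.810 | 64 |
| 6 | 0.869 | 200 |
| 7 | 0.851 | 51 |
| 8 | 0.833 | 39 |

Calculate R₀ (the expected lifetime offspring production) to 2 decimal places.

Survivorship from birth: l_x = s_4·s_5·…·s_x.
  l_4 = 0.93500
  l_5 = 0.75735
  l_6 = 0.65814
  l_7 = 0.56007
  l_8 = 0.46654
R₀ = Σ l_x mₓ:
  age 4: 0.93500 × 116 = 108.4600
  age 5: 0.75735 × 64 = 48.4704
  age 6: 0.65814 × 200 = 131.6280
  age 7: 0.56007 × 51 = 28.5636
  age 8: 0.46654 × 39 = 18.1951
R₀ = 108.4600 + 48.4704 + 131.6280 + 28.5636 + 18.1951 = 335.3170

335.32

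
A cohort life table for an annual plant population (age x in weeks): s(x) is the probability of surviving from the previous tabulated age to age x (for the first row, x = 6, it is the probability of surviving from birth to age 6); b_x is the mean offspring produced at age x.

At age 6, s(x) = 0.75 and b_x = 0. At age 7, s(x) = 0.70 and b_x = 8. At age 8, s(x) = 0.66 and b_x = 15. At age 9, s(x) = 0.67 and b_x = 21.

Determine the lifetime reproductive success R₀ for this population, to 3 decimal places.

14.273

Survivorship from birth: l_x = s_6·s_7·…·s_x.
  l_6 = 0.75000
  l_7 = 0.52500
  l_8 = 0.34650
  l_9 = 0.23216
R₀ = Σ l_x b_x:
  age 6: 0.75000 × 0 = 0.0000
  age 7: 0.52500 × 8 = 4.2000
  age 8: 0.34650 × 15 = 5.1975
  age 9: 0.23216 × 21 = 4.8754
R₀ = 0.0000 + 4.2000 + 5.1975 + 4.8754 = 14.2729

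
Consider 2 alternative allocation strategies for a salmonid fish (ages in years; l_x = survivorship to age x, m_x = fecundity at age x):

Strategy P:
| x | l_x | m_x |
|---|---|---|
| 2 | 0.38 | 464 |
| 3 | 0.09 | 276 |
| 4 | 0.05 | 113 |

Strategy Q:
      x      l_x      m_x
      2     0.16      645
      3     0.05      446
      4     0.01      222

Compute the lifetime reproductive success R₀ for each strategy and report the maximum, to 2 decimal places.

Strategy P: R₀ = 0.38×464 + 0.09×276 + 0.05×113 = 206.8100
Strategy Q: R₀ = 0.16×645 + 0.05×446 + 0.01×222 = 127.7200
Highest R₀: strategy P with 206.8100.

206.81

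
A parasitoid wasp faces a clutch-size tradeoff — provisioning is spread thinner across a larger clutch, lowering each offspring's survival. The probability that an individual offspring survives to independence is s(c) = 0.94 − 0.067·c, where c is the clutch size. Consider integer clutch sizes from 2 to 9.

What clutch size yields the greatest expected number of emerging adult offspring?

7

Expected emerging adult offspring = c × s(c):
  c=2: 2 × 0.806 = 1.612
  c=3: 3 × 0.739 = 2.217
  c=4: 4 × 0.672 = 2.688
  c=5: 5 × 0.605 = 3.025
  c=6: 6 × 0.538 = 3.228
  c=7: 7 × 0.471 = 3.297
  c=8: 8 × 0.404 = 3.232
  c=9: 9 × 0.337 = 3.033
Maximum at c = 7 (3.297 emerging adult offspring).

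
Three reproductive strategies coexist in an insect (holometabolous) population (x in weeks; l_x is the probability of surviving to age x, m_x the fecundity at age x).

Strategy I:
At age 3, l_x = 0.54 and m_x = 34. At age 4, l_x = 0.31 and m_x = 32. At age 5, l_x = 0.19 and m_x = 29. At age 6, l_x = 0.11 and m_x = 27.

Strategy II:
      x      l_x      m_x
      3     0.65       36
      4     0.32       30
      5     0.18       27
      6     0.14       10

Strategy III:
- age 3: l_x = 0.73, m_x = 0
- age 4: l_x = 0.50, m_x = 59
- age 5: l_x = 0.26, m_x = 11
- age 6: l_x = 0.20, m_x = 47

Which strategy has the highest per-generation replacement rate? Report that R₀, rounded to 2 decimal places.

Strategy I: R₀ = 0.54×34 + 0.31×32 + 0.19×29 + 0.11×27 = 36.7600
Strategy II: R₀ = 0.65×36 + 0.32×30 + 0.18×27 + 0.14×10 = 39.2600
Strategy III: R₀ = 0.73×0 + 0.50×59 + 0.26×11 + 0.20×47 = 41.7600
Highest R₀: strategy III with 41.7600.

41.76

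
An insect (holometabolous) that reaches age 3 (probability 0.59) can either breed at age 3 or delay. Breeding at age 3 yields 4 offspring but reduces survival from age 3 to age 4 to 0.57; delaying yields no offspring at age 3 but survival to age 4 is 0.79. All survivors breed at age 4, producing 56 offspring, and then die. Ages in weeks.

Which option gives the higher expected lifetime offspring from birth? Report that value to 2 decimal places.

26.10

breed at age 3: R₀ = 0.59 × (4 + 0.57 × 56) = 0.59 × 35.9200 = 21.1928
delay to age 4: R₀ = 0.59 × (0.79 × 56) = 0.59 × 44.2400 = 26.1016
Higher: delay to age 4 (26.1016).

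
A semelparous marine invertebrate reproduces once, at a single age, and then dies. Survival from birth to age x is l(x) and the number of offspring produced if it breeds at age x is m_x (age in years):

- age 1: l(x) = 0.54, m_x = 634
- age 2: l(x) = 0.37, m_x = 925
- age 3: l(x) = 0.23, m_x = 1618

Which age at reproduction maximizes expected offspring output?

3

Expected offspring if breeding at age x = l(x) × m_x:
  age 1: 0.54 × 634 = 342.360
  age 2: 0.37 × 925 = 342.250
  age 3: 0.23 × 1618 = 372.140
Maximum at age 3 (372.140).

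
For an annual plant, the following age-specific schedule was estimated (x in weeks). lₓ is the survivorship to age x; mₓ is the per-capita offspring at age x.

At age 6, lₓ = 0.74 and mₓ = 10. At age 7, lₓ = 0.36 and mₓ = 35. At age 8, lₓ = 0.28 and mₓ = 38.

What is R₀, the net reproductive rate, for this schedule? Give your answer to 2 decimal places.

30.64

R₀ = Σ lₓ mₓ:
  age 6: 0.74 × 10 = 7.4000
  age 7: 0.36 × 35 = 12.6000
  age 8: 0.28 × 38 = 10.6400
R₀ = 7.4000 + 12.6000 + 10.6400 = 30.6400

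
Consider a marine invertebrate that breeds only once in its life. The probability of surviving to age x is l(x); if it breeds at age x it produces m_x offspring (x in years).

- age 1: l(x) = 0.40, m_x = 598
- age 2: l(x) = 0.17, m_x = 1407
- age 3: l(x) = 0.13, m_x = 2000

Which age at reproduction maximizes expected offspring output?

3

Expected offspring if breeding at age x = l(x) × m_x:
  age 1: 0.40 × 598 = 239.200
  age 2: 0.17 × 1407 = 239.190
  age 3: 0.13 × 2000 = 260.000
Maximum at age 3 (260.000).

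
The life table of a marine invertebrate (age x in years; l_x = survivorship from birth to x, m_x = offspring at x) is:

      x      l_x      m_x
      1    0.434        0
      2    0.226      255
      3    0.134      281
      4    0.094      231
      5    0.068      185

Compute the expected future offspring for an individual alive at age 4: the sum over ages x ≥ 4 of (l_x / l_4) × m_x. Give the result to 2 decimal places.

364.83

l_4 = 0.094. Conditional survival from age 4 to x is l_x / l_4.
  x=4: (0.094/0.094) × 231 = 231.0000
  x=5: (0.068/0.094) × 185 = 133.8298
Sum = 231.0000 + 133.8298 = 364.8298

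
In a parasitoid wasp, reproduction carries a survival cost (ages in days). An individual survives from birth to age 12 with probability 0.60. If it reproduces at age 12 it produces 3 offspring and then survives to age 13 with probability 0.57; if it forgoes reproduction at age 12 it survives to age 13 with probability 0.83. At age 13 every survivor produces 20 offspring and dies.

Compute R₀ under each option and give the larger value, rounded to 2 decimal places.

9.96

breed at age 12: R₀ = 0.60 × (3 + 0.57 × 20) = 0.60 × 14.4000 = 8.6400
delay to age 13: R₀ = 0.60 × (0.83 × 20) = 0.60 × 16.6000 = 9.9600
Higher: delay to age 13 (9.9600).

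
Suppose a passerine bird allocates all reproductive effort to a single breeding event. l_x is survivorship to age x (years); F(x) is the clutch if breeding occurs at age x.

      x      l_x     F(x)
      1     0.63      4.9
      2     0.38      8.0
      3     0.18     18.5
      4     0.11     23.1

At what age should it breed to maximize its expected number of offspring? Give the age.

3

Expected offspring if breeding at age x = l_x × F(x):
  age 1: 0.63 × 4.9 = 3.087
  age 2: 0.38 × 8.0 = 3.040
  age 3: 0.18 × 18.5 = 3.330
  age 4: 0.11 × 23.1 = 2.541
Maximum at age 3 (3.330).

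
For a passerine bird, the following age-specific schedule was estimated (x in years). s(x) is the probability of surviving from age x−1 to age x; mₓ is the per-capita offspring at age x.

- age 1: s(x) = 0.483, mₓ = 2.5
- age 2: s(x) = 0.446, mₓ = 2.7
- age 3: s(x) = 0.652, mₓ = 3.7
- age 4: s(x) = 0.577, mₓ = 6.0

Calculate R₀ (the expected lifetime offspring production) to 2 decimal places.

2.80

Survivorship from birth: l_x = s_1·s_2·…·s_x.
  l_1 = 0.48300
  l_2 = 0.21542
  l_3 = 0.14045
  l_4 = 0.08104
R₀ = Σ l_x mₓ:
  age 1: 0.48300 × 2.5 = 1.2075
  age 2: 0.21542 × 2.7 = 0.5816
  age 3: 0.14045 × 3.7 = 0.5197
  age 4: 0.08104 × 6.0 = 0.4862
R₀ = 1.2075 + 0.5816 + 0.5197 + 0.4862 = 2.7950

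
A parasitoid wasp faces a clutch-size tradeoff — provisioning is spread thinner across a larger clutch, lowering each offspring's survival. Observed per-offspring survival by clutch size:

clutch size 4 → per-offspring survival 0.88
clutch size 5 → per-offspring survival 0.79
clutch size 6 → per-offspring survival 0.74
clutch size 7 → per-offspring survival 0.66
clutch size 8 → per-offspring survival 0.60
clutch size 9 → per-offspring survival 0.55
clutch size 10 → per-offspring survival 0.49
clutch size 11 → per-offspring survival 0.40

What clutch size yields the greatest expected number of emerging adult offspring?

Expected emerging adult offspring = c × s(c):
  c=4: 4 × 0.88 = 3.520
  c=5: 5 × 0.79 = 3.950
  c=6: 6 × 0.74 = 4.440
  c=7: 7 × 0.66 = 4.620
  c=8: 8 × 0.60 = 4.800
  c=9: 9 × 0.55 = 4.950
  c=10: 10 × 0.49 = 4.900
  c=11: 11 × 0.40 = 4.400
Maximum at c = 9 (4.950 emerging adult offspring).

9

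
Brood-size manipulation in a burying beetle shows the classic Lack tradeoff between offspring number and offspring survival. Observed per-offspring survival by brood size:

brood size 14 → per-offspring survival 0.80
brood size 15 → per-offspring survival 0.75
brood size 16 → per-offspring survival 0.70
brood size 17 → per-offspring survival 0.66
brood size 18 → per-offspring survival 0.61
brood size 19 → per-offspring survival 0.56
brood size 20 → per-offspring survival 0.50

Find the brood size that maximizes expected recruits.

Expected recruits = c × s(c):
  c=14: 14 × 0.80 = 11.200
  c=15: 15 × 0.75 = 11.250
  c=16: 16 × 0.70 = 11.200
  c=17: 17 × 0.66 = 11.220
  c=18: 18 × 0.61 = 10.980
  c=19: 19 × 0.56 = 10.640
  c=20: 20 × 0.50 = 10.000
Maximum at c = 15 (11.250 recruits).

15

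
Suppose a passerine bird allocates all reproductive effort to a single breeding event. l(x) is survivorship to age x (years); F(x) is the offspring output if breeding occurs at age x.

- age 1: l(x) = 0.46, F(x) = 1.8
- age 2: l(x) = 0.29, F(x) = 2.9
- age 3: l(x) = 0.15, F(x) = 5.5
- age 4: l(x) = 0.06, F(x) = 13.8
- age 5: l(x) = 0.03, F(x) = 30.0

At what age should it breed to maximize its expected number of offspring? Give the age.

5

Expected offspring if breeding at age x = l(x) × F(x):
  age 1: 0.46 × 1.8 = 0.828
  age 2: 0.29 × 2.9 = 0.841
  age 3: 0.15 × 5.5 = 0.825
  age 4: 0.06 × 13.8 = 0.828
  age 5: 0.03 × 30.0 = 0.900
Maximum at age 5 (0.900).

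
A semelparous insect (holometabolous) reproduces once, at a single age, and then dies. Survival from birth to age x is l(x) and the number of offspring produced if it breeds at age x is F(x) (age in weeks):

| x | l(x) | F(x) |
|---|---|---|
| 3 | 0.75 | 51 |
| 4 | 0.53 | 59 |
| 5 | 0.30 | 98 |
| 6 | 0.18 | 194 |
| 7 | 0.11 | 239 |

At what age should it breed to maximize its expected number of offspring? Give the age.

3

Expected offspring if breeding at age x = l(x) × F(x):
  age 3: 0.75 × 51 = 38.250
  age 4: 0.53 × 59 = 31.270
  age 5: 0.30 × 98 = 29.400
  age 6: 0.18 × 194 = 34.920
  age 7: 0.11 × 239 = 26.290
Maximum at age 3 (38.250).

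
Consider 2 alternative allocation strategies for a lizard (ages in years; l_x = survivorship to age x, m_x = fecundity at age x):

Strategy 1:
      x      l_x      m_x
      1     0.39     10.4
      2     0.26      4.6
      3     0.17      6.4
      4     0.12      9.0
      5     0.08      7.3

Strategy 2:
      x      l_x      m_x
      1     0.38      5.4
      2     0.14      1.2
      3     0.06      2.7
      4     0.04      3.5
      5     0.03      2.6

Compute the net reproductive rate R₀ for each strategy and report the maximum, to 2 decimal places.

Strategy 1: R₀ = 0.39×10.4 + 0.26×4.6 + 0.17×6.4 + 0.12×9.0 + 0.08×7.3 = 8.0040
Strategy 2: R₀ = 0.38×5.4 + 0.14×1.2 + 0.06×2.7 + 0.04×3.5 + 0.03×2.6 = 2.6000
Highest R₀: strategy 1 with 8.0040.

8.00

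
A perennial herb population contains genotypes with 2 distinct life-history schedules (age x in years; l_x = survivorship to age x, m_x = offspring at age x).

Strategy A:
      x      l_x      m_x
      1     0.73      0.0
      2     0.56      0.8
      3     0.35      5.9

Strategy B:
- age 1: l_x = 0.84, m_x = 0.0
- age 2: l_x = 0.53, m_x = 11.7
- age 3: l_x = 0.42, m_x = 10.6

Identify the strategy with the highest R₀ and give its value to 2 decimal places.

Strategy A: R₀ = 0.73×0.0 + 0.56×0.8 + 0.35×5.9 = 2.5130
Strategy B: R₀ = 0.84×0.0 + 0.53×11.7 + 0.42×10.6 = 10.6530
Highest R₀: strategy B with 10.6530.

10.65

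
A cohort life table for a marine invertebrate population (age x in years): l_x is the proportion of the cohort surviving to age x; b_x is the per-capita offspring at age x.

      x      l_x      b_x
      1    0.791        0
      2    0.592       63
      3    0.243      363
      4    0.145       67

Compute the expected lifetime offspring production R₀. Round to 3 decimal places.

R₀ = Σ l_x b_x:
  age 1: 0.791 × 0 = 0.0000
  age 2: 0.592 × 63 = 37.2960
  age 3: 0.243 × 363 = 88.2090
  age 4: 0.145 × 67 = 9.7150
R₀ = 0.0000 + 37.2960 + 88.2090 + 9.7150 = 135.2200

135.220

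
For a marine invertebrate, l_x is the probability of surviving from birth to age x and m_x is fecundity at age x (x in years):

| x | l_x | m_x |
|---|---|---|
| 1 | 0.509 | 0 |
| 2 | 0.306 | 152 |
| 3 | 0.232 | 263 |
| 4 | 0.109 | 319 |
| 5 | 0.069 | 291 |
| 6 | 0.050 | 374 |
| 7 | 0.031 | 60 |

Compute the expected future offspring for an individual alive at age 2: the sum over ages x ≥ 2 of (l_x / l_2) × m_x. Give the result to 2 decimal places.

l_2 = 0.306. Conditional survival from age 2 to x is l_x / l_2.
  x=2: (0.306/0.306) × 152 = 152.0000
  x=3: (0.232/0.306) × 263 = 199.3987
  x=4: (0.109/0.306) × 319 = 113.6307
  x=5: (0.069/0.306) × 291 = 65.6176
  x=6: (0.050/0.306) × 374 = 61.1111
  x=7: (0.031/0.306) × 60 = 6.0784
Sum = 152.0000 + 199.3987 + 113.6307 + 65.6176 + 61.1111 + 6.0784 = 597.8366

597.84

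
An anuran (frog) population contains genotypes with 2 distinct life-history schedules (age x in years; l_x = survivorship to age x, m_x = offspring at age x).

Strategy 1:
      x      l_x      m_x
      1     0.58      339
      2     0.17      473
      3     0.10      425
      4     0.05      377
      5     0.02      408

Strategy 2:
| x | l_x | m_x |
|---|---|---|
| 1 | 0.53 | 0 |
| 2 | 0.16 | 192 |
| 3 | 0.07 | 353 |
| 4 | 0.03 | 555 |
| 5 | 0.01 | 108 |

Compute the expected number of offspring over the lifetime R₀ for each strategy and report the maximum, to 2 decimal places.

Strategy 1: R₀ = 0.58×339 + 0.17×473 + 0.10×425 + 0.05×377 + 0.02×408 = 346.5400
Strategy 2: R₀ = 0.53×0 + 0.16×192 + 0.07×353 + 0.03×555 + 0.01×108 = 73.1600
Highest R₀: strategy 1 with 346.5400.

346.54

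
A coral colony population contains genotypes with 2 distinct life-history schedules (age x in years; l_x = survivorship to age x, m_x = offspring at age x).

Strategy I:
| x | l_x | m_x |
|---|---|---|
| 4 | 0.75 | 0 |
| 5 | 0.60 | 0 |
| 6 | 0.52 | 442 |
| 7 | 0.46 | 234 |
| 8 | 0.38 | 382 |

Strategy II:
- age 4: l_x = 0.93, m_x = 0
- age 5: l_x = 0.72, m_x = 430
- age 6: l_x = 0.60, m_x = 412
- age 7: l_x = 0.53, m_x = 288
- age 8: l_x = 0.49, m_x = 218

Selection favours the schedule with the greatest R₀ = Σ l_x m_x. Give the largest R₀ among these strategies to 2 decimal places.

816.26

Strategy I: R₀ = 0.75×0 + 0.60×0 + 0.52×442 + 0.46×234 + 0.38×382 = 482.6400
Strategy II: R₀ = 0.93×0 + 0.72×430 + 0.60×412 + 0.53×288 + 0.49×218 = 816.2600
Highest R₀: strategy II with 816.2600.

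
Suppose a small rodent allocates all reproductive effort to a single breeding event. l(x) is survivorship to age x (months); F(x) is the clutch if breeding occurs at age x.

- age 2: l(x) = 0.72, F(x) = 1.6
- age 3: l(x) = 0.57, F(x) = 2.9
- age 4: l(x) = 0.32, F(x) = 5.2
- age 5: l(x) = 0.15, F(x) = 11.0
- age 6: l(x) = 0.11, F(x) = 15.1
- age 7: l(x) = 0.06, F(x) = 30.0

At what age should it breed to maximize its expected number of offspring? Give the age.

Expected offspring if breeding at age x = l(x) × F(x):
  age 2: 0.72 × 1.6 = 1.152
  age 3: 0.57 × 2.9 = 1.653
  age 4: 0.32 × 5.2 = 1.664
  age 5: 0.15 × 11.0 = 1.650
  age 6: 0.11 × 15.1 = 1.661
  age 7: 0.06 × 30.0 = 1.800
Maximum at age 7 (1.800).

7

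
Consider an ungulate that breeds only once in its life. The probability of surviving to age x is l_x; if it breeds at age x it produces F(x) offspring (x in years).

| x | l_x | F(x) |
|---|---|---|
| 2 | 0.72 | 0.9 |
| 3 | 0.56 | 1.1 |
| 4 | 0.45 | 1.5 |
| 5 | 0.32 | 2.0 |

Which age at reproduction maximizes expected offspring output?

Expected offspring if breeding at age x = l_x × F(x):
  age 2: 0.72 × 0.9 = 0.648
  age 3: 0.56 × 1.1 = 0.616
  age 4: 0.45 × 1.5 = 0.675
  age 5: 0.32 × 2.0 = 0.640
Maximum at age 4 (0.675).

4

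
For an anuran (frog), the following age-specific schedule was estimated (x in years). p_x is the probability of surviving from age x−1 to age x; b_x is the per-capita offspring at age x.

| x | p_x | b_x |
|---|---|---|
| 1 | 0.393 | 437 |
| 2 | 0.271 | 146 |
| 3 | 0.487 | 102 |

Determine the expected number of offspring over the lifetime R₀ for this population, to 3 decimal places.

Survivorship from birth: l_x = p_1·p_2·…·p_x.
  l_1 = 0.39300
  l_2 = 0.10650
  l_3 = 0.05187
R₀ = Σ l_x b_x:
  age 1: 0.39300 × 437 = 171.7410
  age 2: 0.10650 × 146 = 15.5490
  age 3: 0.05187 × 102 = 5.2907
R₀ = 171.7410 + 15.5490 + 5.2907 = 192.5807

192.581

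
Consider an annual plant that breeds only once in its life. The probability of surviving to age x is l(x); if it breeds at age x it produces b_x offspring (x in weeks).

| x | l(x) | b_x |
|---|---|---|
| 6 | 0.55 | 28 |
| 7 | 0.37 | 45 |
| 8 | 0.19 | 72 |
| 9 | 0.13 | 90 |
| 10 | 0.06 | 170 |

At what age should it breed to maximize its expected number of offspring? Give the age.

7

Expected offspring if breeding at age x = l(x) × b_x:
  age 6: 0.55 × 28 = 15.400
  age 7: 0.37 × 45 = 16.650
  age 8: 0.19 × 72 = 13.680
  age 9: 0.13 × 90 = 11.700
  age 10: 0.06 × 170 = 10.200
Maximum at age 7 (16.650).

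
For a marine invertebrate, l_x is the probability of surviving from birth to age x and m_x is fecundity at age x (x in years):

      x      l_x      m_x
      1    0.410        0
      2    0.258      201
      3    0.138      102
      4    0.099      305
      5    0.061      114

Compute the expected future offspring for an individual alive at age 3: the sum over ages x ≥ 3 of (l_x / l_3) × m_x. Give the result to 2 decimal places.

371.20

l_3 = 0.138. Conditional survival from age 3 to x is l_x / l_3.
  x=3: (0.138/0.138) × 102 = 102.0000
  x=4: (0.099/0.138) × 305 = 218.8043
  x=5: (0.061/0.138) × 114 = 50.3913
Sum = 102.0000 + 218.8043 + 50.3913 = 371.1957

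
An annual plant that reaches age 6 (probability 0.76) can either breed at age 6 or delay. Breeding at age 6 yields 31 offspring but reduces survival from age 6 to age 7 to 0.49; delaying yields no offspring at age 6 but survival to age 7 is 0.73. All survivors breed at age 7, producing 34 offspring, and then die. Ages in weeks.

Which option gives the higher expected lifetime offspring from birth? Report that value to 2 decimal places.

breed at age 6: R₀ = 0.76 × (31 + 0.49 × 34) = 0.76 × 47.6600 = 36.2216
delay to age 7: R₀ = 0.76 × (0.73 × 34) = 0.76 × 24.8200 = 18.8632
Higher: breed at age 6 (36.2216).

36.22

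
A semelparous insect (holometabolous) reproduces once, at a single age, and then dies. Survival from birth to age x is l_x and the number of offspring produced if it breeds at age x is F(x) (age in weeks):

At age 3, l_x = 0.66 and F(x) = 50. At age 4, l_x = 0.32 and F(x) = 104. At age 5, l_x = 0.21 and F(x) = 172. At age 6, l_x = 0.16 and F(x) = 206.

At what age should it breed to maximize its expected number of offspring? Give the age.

5

Expected offspring if breeding at age x = l_x × F(x):
  age 3: 0.66 × 50 = 33.000
  age 4: 0.32 × 104 = 33.280
  age 5: 0.21 × 172 = 36.120
  age 6: 0.16 × 206 = 32.960
Maximum at age 5 (36.120).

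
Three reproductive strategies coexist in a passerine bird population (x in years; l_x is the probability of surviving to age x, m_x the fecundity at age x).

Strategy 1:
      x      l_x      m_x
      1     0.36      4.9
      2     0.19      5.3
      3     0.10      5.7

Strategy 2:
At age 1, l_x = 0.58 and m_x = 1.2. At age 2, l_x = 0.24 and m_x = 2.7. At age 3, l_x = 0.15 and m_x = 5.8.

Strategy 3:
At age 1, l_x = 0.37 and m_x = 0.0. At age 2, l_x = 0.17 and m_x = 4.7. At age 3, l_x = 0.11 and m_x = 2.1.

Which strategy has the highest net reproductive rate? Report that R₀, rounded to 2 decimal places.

3.34

Strategy 1: R₀ = 0.36×4.9 + 0.19×5.3 + 0.10×5.7 = 3.3410
Strategy 2: R₀ = 0.58×1.2 + 0.24×2.7 + 0.15×5.8 = 2.2140
Strategy 3: R₀ = 0.37×0.0 + 0.17×4.7 + 0.11×2.1 = 1.0300
Highest R₀: strategy 1 with 3.3410.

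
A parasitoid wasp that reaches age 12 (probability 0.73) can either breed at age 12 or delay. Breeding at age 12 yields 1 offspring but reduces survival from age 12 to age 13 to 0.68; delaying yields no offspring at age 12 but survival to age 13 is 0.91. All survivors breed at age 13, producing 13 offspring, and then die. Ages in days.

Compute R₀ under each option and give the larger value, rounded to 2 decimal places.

8.64

breed at age 12: R₀ = 0.73 × (1 + 0.68 × 13) = 0.73 × 9.8400 = 7.1832
delay to age 13: R₀ = 0.73 × (0.91 × 13) = 0.73 × 11.8300 = 8.6359
Higher: delay to age 13 (8.6359).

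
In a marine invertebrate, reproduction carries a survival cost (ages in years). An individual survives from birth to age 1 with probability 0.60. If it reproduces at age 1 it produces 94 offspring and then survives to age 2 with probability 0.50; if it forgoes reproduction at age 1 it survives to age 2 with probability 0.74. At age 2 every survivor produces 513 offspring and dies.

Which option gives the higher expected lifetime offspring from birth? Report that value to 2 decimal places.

breed at age 1: R₀ = 0.60 × (94 + 0.50 × 513) = 0.60 × 350.5000 = 210.3000
delay to age 2: R₀ = 0.60 × (0.74 × 513) = 0.60 × 379.6200 = 227.7720
Higher: delay to age 2 (227.7720).

227.77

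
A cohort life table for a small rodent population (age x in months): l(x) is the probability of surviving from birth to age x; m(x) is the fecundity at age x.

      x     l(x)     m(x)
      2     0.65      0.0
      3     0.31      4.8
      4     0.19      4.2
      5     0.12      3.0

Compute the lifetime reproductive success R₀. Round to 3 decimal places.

R₀ = Σ l(x) m(x):
  age 2: 0.65 × 0.0 = 0.0000
  age 3: 0.31 × 4.8 = 1.4880
  age 4: 0.19 × 4.2 = 0.7980
  age 5: 0.12 × 3.0 = 0.3600
R₀ = 0.0000 + 1.4880 + 0.7980 + 0.3600 = 2.6460

2.646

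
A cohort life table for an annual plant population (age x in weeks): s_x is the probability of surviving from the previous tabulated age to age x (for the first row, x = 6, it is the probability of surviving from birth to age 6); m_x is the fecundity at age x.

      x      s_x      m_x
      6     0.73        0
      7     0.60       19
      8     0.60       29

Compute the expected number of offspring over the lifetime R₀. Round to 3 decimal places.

Survivorship from birth: l_x = s_6·s_7·…·s_x.
  l_6 = 0.73000
  l_7 = 0.43800
  l_8 = 0.26280
R₀ = Σ l_x m_x:
  age 6: 0.73000 × 0 = 0.0000
  age 7: 0.43800 × 19 = 8.3220
  age 8: 0.26280 × 29 = 7.6212
R₀ = 0.0000 + 8.3220 + 7.6212 = 15.9432

15.943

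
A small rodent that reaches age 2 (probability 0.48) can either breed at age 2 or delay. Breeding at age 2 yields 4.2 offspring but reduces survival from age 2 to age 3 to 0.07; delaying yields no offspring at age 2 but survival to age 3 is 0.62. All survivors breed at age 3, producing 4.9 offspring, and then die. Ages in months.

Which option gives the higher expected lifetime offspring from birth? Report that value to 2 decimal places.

breed at age 2: R₀ = 0.48 × (4.2 + 0.07 × 4.9) = 0.48 × 4.5430 = 2.1806
delay to age 3: R₀ = 0.48 × (0.62 × 4.9) = 0.48 × 3.0380 = 1.4582
Higher: breed at age 2 (2.1806).

2.18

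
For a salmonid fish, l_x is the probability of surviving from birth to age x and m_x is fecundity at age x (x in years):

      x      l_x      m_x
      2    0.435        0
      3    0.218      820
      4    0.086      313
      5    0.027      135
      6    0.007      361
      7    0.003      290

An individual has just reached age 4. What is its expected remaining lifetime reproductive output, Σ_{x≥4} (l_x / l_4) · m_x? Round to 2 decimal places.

394.88

l_4 = 0.086. Conditional survival from age 4 to x is l_x / l_4.
  x=4: (0.086/0.086) × 313 = 313.0000
  x=5: (0.027/0.086) × 135 = 42.3837
  x=6: (0.007/0.086) × 361 = 29.3837
  x=7: (0.003/0.086) × 290 = 10.1163
Sum = 313.0000 + 42.3837 + 29.3837 + 10.1163 = 394.8837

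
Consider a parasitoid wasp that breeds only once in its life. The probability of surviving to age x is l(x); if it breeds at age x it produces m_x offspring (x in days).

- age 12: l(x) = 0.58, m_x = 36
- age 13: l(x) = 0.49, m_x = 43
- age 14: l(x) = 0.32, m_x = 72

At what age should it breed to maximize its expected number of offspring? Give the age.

14

Expected offspring if breeding at age x = l(x) × m_x:
  age 12: 0.58 × 36 = 20.880
  age 13: 0.49 × 43 = 21.070
  age 14: 0.32 × 72 = 23.040
Maximum at age 14 (23.040).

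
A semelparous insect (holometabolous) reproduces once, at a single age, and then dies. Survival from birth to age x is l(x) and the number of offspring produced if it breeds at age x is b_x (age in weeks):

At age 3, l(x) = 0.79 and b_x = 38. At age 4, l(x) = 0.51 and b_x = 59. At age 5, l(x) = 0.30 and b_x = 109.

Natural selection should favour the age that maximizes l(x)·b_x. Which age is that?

Expected offspring if breeding at age x = l(x) × b_x:
  age 3: 0.79 × 38 = 30.020
  age 4: 0.51 × 59 = 30.090
  age 5: 0.30 × 109 = 32.700
Maximum at age 5 (32.700).

5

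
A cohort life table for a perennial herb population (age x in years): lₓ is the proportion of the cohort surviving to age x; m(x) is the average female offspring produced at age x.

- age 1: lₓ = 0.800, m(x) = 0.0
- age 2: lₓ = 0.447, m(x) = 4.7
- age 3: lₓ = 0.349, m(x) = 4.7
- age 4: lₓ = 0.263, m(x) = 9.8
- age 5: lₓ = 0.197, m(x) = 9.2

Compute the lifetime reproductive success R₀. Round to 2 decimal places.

R₀ = Σ lₓ m(x):
  age 1: 0.800 × 0.0 = 0.0000
  age 2: 0.447 × 4.7 = 2.1009
  age 3: 0.349 × 4.7 = 1.6403
  age 4: 0.263 × 9.8 = 2.5774
  age 5: 0.197 × 9.2 = 1.8124
R₀ = 0.0000 + 2.1009 + 1.6403 + 2.5774 + 1.8124 = 8.1310

8.13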